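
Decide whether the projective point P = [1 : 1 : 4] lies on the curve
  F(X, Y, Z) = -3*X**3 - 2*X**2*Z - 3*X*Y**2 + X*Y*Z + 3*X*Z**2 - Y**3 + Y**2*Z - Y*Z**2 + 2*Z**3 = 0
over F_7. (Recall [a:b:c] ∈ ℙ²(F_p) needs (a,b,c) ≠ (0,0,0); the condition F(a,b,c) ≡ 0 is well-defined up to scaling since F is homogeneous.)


F(1,1,4) ≡ 6 (mod 7); P is NOT on the curve.

Evaluate F(1, 1, 4) term-by-term (mod 7).
  -3*X**3 ↦ -3·1·1·1 = -3
  -2*X**2*Z ↦ -2·1·1·4 = -8
  -3*X*Y**2 ↦ -3·1·1·1 = -3
  X*Y*Z ↦ 1·1·1·4 = 4
  3*X*Z**2 ↦ 3·1·1·16 = 48
  -Y**3 ↦ -1·1·1·1 = -1
  Y**2*Z ↦ 1·1·1·4 = 4
  -Y*Z**2 ↦ -1·1·1·16 = -16
  2*Z**3 ↦ 2·1·1·64 = 128
Sum: F(1, 1, 4) = (-3) + (-8) + (-3) + (4) + (48) + (-1) + (4) + (-16) + (128) = 153.
Reducing mod 7: 153 ≡ 6 (mod 7).
Since F(a, b, c) ≡ 6 ≠ 0 (mod 7), P does NOT lie on the curve.


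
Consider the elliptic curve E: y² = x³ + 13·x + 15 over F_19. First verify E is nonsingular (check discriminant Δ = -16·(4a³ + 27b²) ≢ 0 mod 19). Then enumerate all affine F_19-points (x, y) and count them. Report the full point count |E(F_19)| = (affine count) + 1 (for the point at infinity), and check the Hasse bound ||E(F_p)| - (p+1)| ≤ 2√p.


Affine points = {(2, 7), (2, 12), (3, 9), (3, 10), (4, 6), (4, 13), (6, 9), (6, 10), (8, 2), (8, 17), (9, 5), (9, 14), (10, 9), (10, 10), (11, 8), (11, 11), (13, 5), (13, 14), (16, 5), (16, 14), (17, 0), (18, 1), (18, 18)}; affine count = 23; |E(F_19)| = 24.

Discriminant check: Δ ∝ 4a³ + 27b² = 4·13³ + 27·15² = 4·2197 + 27·225 ≡ 5 (mod 19). Nonzero ⇒ E is nonsingular.
For each x ∈ F_19, compute rhs = x³ + 13·x + 15 mod 19, then count y ∈ F_19 with y² ≡ rhs.
  x = 0: rhs = 15, matching y values: none (0 points).
  x = 1: rhs = 10, matching y values: none (0 points).
  x = 2: rhs = 11, matching y values: 7, 12 (2 points).
  x = 3: rhs = 5, matching y values: 9, 10 (2 points).
  x = 4: rhs = 17, matching y values: 6, 13 (2 points).
  x = 5: rhs = 15, matching y values: none (0 points).
  x = 6: rhs = 5, matching y values: 9, 10 (2 points).
  x = 7: rhs = 12, matching y values: none (0 points).
  x = 8: rhs = 4, matching y values: 2, 17 (2 points).
  x = 9: rhs = 6, matching y values: 5, 14 (2 points).
  x = 10: rhs = 5, matching y values: 9, 10 (2 points).
  x = 11: rhs = 7, matching y values: 8, 11 (2 points).
  x = 12: rhs = 18, matching y values: none (0 points).
  x = 13: rhs = 6, matching y values: 5, 14 (2 points).
  x = 14: rhs = 15, matching y values: none (0 points).
  x = 15: rhs = 13, matching y values: none (0 points).
  x = 16: rhs = 6, matching y values: 5, 14 (2 points).
  x = 17: rhs = 0, matching y values: 0 (1 points).
  x = 18: rhs = 1, matching y values: 1, 18 (2 points).
Total affine count: 23.
Full point count |E(F_19)| = 23 + 1 = 24.
Hasse bound: |24 − (19+1)| = |4| = 4 ≤ 2√19 ≈ 8.7178 ✓.


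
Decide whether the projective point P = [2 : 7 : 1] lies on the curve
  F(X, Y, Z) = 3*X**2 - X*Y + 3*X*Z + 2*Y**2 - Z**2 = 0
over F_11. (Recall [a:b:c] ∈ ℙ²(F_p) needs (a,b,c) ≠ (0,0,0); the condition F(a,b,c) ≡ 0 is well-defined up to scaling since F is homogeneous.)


F(2,7,1) ≡ 2 (mod 11); P is NOT on the curve.

Evaluate F(2, 7, 1) term-by-term (mod 11).
  3*X**2 ↦ 3·4·1·1 = 12
  -X*Y ↦ -1·2·7·1 = -14
  3*X*Z ↦ 3·2·1·1 = 6
  2*Y**2 ↦ 2·1·49·1 = 98
  -Z**2 ↦ -1·1·1·1 = -1
Sum: F(2, 7, 1) = (12) + (-14) + (6) + (98) + (-1) = 101.
Reducing mod 11: 101 ≡ 2 (mod 11).
Since F(a, b, c) ≡ 2 ≠ 0 (mod 11), P does NOT lie on the curve.


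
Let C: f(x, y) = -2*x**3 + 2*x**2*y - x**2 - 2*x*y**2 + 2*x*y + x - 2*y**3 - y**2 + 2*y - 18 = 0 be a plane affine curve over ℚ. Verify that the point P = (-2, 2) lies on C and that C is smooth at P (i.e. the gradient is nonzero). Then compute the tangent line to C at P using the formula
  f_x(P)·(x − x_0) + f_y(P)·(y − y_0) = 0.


Tangent line at P: -39*x - 6*y - 66 = 0.

Step 1: f(-2, 2) = 0, so P lies on C.
Step 2: partial derivatives
  f_x(x, y) = -6*x**2 + 4*x*y - 2*x - 2*y**2 + 2*y + 1, f_y(x, y) = 2*x**2 - 4*x*y + 2*x - 6*y**2 - 2*y + 2.
  f_x(P) = -39, f_y(P) = -6 (gradient nonzero, so P is smooth).
Step 3: tangent line at P: -39·(x − -2) + -6·(y − 2) = 0.
Expanding: -39*x - 6*y - 66 = 0.


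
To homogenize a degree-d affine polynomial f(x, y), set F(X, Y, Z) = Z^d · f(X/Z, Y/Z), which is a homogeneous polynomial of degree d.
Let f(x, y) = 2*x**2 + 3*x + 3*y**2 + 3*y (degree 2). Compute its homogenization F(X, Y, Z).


F(X, Y, Z) = 2*X**2 + 3*X*Z + 3*Y**2 + 3*Y*Z

deg(f) = 2.
Substitute x = X/Z, y = Y/Z into f, then multiply by Z^2.
  monomial 2·x^2·y^0 ↦ 2·X^2·Y^0·Z^0.
  monomial 3·x^1·y^0 ↦ 3·X^1·Y^0·Z^1.
  monomial 3·x^0·y^2 ↦ 3·X^0·Y^2·Z^0.
  monomial 3·x^0·y^1 ↦ 3·X^0·Y^1·Z^1.
Collecting: F(X, Y, Z) = 2*X**2 + 3*X*Z + 3*Y**2 + 3*Y*Z.


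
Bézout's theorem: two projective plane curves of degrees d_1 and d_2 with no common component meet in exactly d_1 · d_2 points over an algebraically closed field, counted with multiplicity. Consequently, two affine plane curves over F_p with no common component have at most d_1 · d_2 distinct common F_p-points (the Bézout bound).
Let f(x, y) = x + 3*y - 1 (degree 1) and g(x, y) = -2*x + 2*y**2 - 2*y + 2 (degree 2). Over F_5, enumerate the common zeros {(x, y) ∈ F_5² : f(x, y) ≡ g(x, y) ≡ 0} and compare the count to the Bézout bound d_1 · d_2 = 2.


Common zeros: {(1, 0), (2, 3)}; count = 2; Bézout bound = 2.

deg(f) = 1, deg(g) = 2, so Bézout bound = 2.
Scan x ∈ F_5. For each x, list the y ∈ F_5 with f(x, y) ≡ 0 and those with g(x, y) ≡ 0 (mod 5); the common zeros in that column are the intersection.
  x = 0: f ≡ 0 at y ∈ {2}; g ≡ 0 at y ∈ ∅; common: ∅.
  x = 1: f ≡ 0 at y ∈ {0}; g ≡ 0 at y ∈ {0, 1}; common: {0}.
  x = 2: f ≡ 0 at y ∈ {3}; g ≡ 0 at y ∈ {3}; common: {3}.
  x = 3: f ≡ 0 at y ∈ {1}; g ≡ 0 at y ∈ {2, 4}; common: ∅.
  x = 4: f ≡ 0 at y ∈ {4}; g ≡ 0 at y ∈ ∅; common: ∅.
Collecting: common zeros = {(1, 0), (2, 3)}, so the count is 2.
Comparison with the Bézout bound: 2 ≤ 2 = deg(f)·deg(g), as expected for curves with no common component (the bound is attained).


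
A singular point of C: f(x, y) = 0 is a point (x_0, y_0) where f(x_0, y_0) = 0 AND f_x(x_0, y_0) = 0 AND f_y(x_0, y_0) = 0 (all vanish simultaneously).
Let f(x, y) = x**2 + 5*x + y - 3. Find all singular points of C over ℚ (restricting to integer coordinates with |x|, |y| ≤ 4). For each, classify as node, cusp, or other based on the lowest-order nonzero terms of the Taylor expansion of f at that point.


No singular points in the scanned grid; C is smooth there.

Compute partial derivatives:
  f_x = 2*x + 5.
  f_y = 1.
f_y = 1 is a nonzero constant, so f_y never vanishes: no point (x, y) can satisfy f = f_x = f_y = 0. In particular no (x, y) ∈ {−4, ..., 4}² is singular; the curve is smooth.


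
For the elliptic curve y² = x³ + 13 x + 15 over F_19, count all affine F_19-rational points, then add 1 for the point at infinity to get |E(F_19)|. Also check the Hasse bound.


Affine points = {(2, 7), (2, 12), (3, 9), (3, 10), (4, 6), (4, 13), (6, 9), (6, 10), (8, 2), (8, 17), (9, 5), (9, 14), (10, 9), (10, 10), (11, 8), (11, 11), (13, 5), (13, 14), (16, 5), (16, 14), (17, 0), (18, 1), (18, 18)}; affine count = 23; |E(F_19)| = 24.

Discriminant check: Δ ∝ 4a³ + 27b² = 4·13³ + 27·15² = 4·2197 + 27·225 ≡ 5 (mod 19). Nonzero ⇒ E is nonsingular.
For each x ∈ F_19, compute rhs = x³ + 13·x + 15 mod 19, then count y ∈ F_19 with y² ≡ rhs.
  x = 0: rhs = 15, matching y values: none (0 points).
  x = 1: rhs = 10, matching y values: none (0 points).
  x = 2: rhs = 11, matching y values: 7, 12 (2 points).
  x = 3: rhs = 5, matching y values: 9, 10 (2 points).
  x = 4: rhs = 17, matching y values: 6, 13 (2 points).
  x = 5: rhs = 15, matching y values: none (0 points).
  x = 6: rhs = 5, matching y values: 9, 10 (2 points).
  x = 7: rhs = 12, matching y values: none (0 points).
  x = 8: rhs = 4, matching y values: 2, 17 (2 points).
  x = 9: rhs = 6, matching y values: 5, 14 (2 points).
  x = 10: rhs = 5, matching y values: 9, 10 (2 points).
  x = 11: rhs = 7, matching y values: 8, 11 (2 points).
  x = 12: rhs = 18, matching y values: none (0 points).
  x = 13: rhs = 6, matching y values: 5, 14 (2 points).
  x = 14: rhs = 15, matching y values: none (0 points).
  x = 15: rhs = 13, matching y values: none (0 points).
  x = 16: rhs = 6, matching y values: 5, 14 (2 points).
  x = 17: rhs = 0, matching y values: 0 (1 points).
  x = 18: rhs = 1, matching y values: 1, 18 (2 points).
Total affine count: 23.
Full point count |E(F_19)| = 23 + 1 = 24.
Hasse bound: |24 − (19+1)| = |4| = 4 ≤ 2√19 ≈ 8.7178 ✓.


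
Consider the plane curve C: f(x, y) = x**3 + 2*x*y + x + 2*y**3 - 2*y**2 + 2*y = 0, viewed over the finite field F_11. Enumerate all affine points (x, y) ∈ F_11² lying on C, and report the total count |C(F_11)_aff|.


Affine F_11-points: {(0, 0), (2, 10), (3, 8), (4, 7), (5, 8), (6, 4), (7, 10), (10, 5)}; count = 8.

For each of the 121 pairs (x, y) ∈ F_11², evaluate f(x, y) mod 11. Record the zeros.
  x = 0: [0↦0, 1↦2, 2↦1, 3↦9, 4↦5, 5↦1, 6↦9, 7↦8, 8↦10, 9↦5, 10↦5]  zeros at y ∈ {0}
  x = 1: [0↦2, 1↦6, 2↦7, 3↦6, 4↦4, 5↦2, 6↦1, 7↦2, 8↦6, 9↦3, 10↦5]  zeros at y ∈ ∅
  x = 2: [0↦10, 1↦5, 2↦8, 3↦9, 4↦9, 5↦9, 6↦10, 7↦2, 8↦8, 9↦7, 10↦0]  zeros at y ∈ {10}
  x = 3: [0↦8, 1↦5, 2↦10, 3↦2, 4↦4, 5↦6, 6↦9, 7↦3, 8↦0, 9↦1, 10↦7]  zeros at y ∈ {8}
  x = 4: [0↦2, 1↦1, 2↦8, 3↦2, 4↦6, 5↦10, 6↦4, 7↦0, 8↦10, 9↦2, 10↦10]  zeros at y ∈ {7}
  x = 5: [0↦9, 1↦10, 2↦8, 3↦4, 4↦10, 5↦5, 6↦1, 7↦10, 8↦0, 9↦5, 10↦4]  zeros at y ∈ {8}
  x = 6: [0↦2, 1↦5, 2↦5, 3↦3, 4↦0, 5↦8, 6↦6, 7↦6, 8↦9, 9↦5, 10↦6]  zeros at y ∈ {4}
  x = 7: [0↦9, 1↦3, 2↦5, 3↦5, 4↦4, 5↦3, 6↦3, 7↦5, 8↦10, 9↦8, 10↦0]  zeros at y ∈ {10}
  x = 8: [0↦3, 1↦10, 2↦3, 3↦5, 4↦6, 5↦7, 6↦9, 7↦2, 8↦9, 9↦9, 10↦3]  zeros at y ∈ ∅
  x = 9: [0↦1, 1↦10, 2↦5, 3↦9, 4↦1, 5↦4, 6↦8, 7↦3, 8↦1, 9↦3, 10↦10]  zeros at y ∈ ∅
  x = 10: [0↦9, 1↦9, 2↦6, 3↦1, 4↦6, 5↦0, 6↦6, 7↦3, 8↦3, 9↦7, 10↦5]  zeros at y ∈ {5}
Collecting zeros: affine points = {(0, 0), (2, 10), (3, 8), (4, 7), (5, 8), (6, 4), (7, 10), (10, 5)}.
Total count |C(F_11)_aff| = 8.


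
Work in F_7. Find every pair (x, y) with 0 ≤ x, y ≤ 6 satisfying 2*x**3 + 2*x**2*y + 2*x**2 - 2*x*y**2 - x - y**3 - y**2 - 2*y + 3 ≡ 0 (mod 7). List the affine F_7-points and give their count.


Affine F_7-points: {(1, 2), (4, 2), (6, 2), (6, 3)}; count = 4.

For each of the 49 pairs (x, y) ∈ F_7², evaluate f(x, y) mod 7. Record the zeros.
  x = 0: [0↦3, 1↦6, 2↦1, 3↦3, 4↦6, 5↦4, 6↦5]  zeros at y ∈ ∅
  x = 1: [0↦6, 1↦2, 2↦0, 3↦1, 4↦6, 5↦2, 6↦4]  zeros at y ∈ {2}
  x = 2: [0↦4, 1↦4, 2↦2, 3↦6, 4↦3, 5↦1, 6↦1]  zeros at y ∈ ∅
  x = 3: [0↦2, 1↦3, 2↦5, 3↦2, 4↦2, 5↦6, 6↦1]  zeros at y ∈ ∅
  x = 4: [0↦5, 1↦4, 2↦0, 3↦1, 4↦1, 5↦1, 6↦2]  zeros at y ∈ {2}
  x = 5: [0↦4, 1↦5, 2↦6, 3↦1, 4↦5, 5↦5, 6↦2]  zeros at y ∈ ∅
  x = 6: [0↦4, 1↦4, 2↦0, 3↦0, 4↦5, 5↦2, 6↦6]  zeros at y ∈ {2, 3}
Collecting zeros: affine points = {(1, 2), (4, 2), (6, 2), (6, 3)}.
Total count |C(F_7)_aff| = 4.


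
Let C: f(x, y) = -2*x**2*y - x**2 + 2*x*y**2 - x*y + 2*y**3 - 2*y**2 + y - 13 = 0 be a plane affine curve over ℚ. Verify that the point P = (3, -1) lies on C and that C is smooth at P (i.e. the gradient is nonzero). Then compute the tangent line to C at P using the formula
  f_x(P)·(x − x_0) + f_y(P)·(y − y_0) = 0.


Tangent line at P: 9*x - 22*y - 49 = 0.

Step 1: f(3, -1) = 0, so P lies on C.
Step 2: partial derivatives
  f_x(x, y) = -4*x*y - 2*x + 2*y**2 - y, f_y(x, y) = -2*x**2 + 4*x*y - x + 6*y**2 - 4*y + 1.
  f_x(P) = 9, f_y(P) = -22 (gradient nonzero, so P is smooth).
Step 3: tangent line at P: 9·(x − 3) + -22·(y − -1) = 0.
Expanding: 9*x - 22*y - 49 = 0.


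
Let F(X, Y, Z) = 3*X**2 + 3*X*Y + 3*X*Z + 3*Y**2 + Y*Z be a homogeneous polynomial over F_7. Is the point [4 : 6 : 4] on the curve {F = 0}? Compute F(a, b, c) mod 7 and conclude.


F(4,6,4) ≡ 6 (mod 7); P is NOT on the curve.

Evaluate F(4, 6, 4) term-by-term (mod 7).
  3*X**2 ↦ 3·16·1·1 = 48
  3*X*Y ↦ 3·4·6·1 = 72
  3*X*Z ↦ 3·4·1·4 = 48
  3*Y**2 ↦ 3·1·36·1 = 108
  Y*Z ↦ 1·1·6·4 = 24
Sum: F(4, 6, 4) = (48) + (72) + (48) + (108) + (24) = 300.
Reducing mod 7: 300 ≡ 6 (mod 7).
Since F(a, b, c) ≡ 6 ≠ 0 (mod 7), P does NOT lie on the curve.


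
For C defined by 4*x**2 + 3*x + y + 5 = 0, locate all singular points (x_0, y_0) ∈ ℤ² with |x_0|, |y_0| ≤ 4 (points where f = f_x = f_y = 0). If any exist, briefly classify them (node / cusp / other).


No singular points in the scanned grid; C is smooth there.

Compute partial derivatives:
  f_x = 8*x + 3.
  f_y = 1.
f_y = 1 is a nonzero constant, so f_y never vanishes: no point (x, y) can satisfy f = f_x = f_y = 0. In particular no (x, y) ∈ {−4, ..., 4}² is singular; the curve is smooth.


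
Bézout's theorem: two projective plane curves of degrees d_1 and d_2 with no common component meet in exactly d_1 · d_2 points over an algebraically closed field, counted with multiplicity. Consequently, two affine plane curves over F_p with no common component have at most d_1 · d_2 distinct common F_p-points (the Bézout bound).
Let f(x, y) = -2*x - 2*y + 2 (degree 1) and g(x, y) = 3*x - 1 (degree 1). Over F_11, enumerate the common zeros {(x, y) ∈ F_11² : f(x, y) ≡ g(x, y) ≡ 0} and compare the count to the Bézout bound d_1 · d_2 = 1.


Common zeros: {(4, 8)}; count = 1; Bézout bound = 1.

deg(f) = 1, deg(g) = 1, so Bézout bound = 1.
Scan x ∈ F_11. For each x, list the y ∈ F_11 with f(x, y) ≡ 0 and those with g(x, y) ≡ 0 (mod 11); the common zeros in that column are the intersection.
  x = 0: f ≡ 0 at y ∈ {1}; g ≡ 0 at y ∈ ∅; common: ∅.
  x = 1: f ≡ 0 at y ∈ {0}; g ≡ 0 at y ∈ ∅; common: ∅.
  x = 2: f ≡ 0 at y ∈ {10}; g ≡ 0 at y ∈ ∅; common: ∅.
  x = 3: f ≡ 0 at y ∈ {9}; g ≡ 0 at y ∈ ∅; common: ∅.
  x = 4: f ≡ 0 at y ∈ {8}; g ≡ 0 at y ∈ {0, 1, 2, 3, 4, 5, 6, 7, 8, 9, 10}; common: {8}.
  x = 5: f ≡ 0 at y ∈ {7}; g ≡ 0 at y ∈ ∅; common: ∅.
  x = 6: f ≡ 0 at y ∈ {6}; g ≡ 0 at y ∈ ∅; common: ∅.
  x = 7: f ≡ 0 at y ∈ {5}; g ≡ 0 at y ∈ ∅; common: ∅.
  x = 8: f ≡ 0 at y ∈ {4}; g ≡ 0 at y ∈ ∅; common: ∅.
  x = 9: f ≡ 0 at y ∈ {3}; g ≡ 0 at y ∈ ∅; common: ∅.
  x = 10: f ≡ 0 at y ∈ {2}; g ≡ 0 at y ∈ ∅; common: ∅.
Collecting: common zeros = {(4, 8)}, so the count is 1.
Comparison with the Bézout bound: 1 ≤ 1 = deg(f)·deg(g), as expected for curves with no common component (the bound is attained).


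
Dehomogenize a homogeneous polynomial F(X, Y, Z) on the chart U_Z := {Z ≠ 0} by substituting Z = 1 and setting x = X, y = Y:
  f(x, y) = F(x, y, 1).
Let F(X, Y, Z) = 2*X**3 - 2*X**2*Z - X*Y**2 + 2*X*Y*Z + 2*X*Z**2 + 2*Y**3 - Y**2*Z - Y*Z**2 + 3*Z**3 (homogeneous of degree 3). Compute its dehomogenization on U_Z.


f(x, y) = 2*x**3 - 2*x**2 - x*y**2 + 2*x*y + 2*x + 2*y**3 - y**2 - y + 3

On U_Z we set Z = 1. Each monomial c·X^i·Y^j·Z^k in F becomes c·x^i·y^j·1^k = c·x^i·y^j.
Substituting Z = 1: F(X, Y, 1) = 2*x**3 - 2*x**2 - x*y**2 + 2*x*y + 2*x + 2*y**3 - y**2 - y + 3.
Note: deg(f) ≤ deg(F) = 3; strict inequality happens when F is divisible by Z (lost terms).


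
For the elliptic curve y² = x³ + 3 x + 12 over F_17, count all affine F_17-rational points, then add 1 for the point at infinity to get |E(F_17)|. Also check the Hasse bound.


Affine points = {(1, 4), (1, 13), (2, 3), (2, 14), (5, 4), (5, 13), (6, 5), (6, 12), (7, 6), (7, 11), (8, 2), (8, 15), (11, 4), (11, 13), (12, 5), (12, 12), (13, 2), (13, 15), (15, 7), (15, 10), (16, 5), (16, 12)}; affine count = 22; |E(F_17)| = 23.

Discriminant check: Δ ∝ 4a³ + 27b² = 4·3³ + 27·12² = 4·27 + 27·144 ≡ 1 (mod 17). Nonzero ⇒ E is nonsingular.
For each x ∈ F_17, compute rhs = x³ + 3·x + 12 mod 17, then count y ∈ F_17 with y² ≡ rhs.
  x = 0: rhs = 12, matching y values: none (0 points).
  x = 1: rhs = 16, matching y values: 4, 13 (2 points).
  x = 2: rhs = 9, matching y values: 3, 14 (2 points).
  x = 3: rhs = 14, matching y values: none (0 points).
  x = 4: rhs = 3, matching y values: none (0 points).
  x = 5: rhs = 16, matching y values: 4, 13 (2 points).
  x = 6: rhs = 8, matching y values: 5, 12 (2 points).
  x = 7: rhs = 2, matching y values: 6, 11 (2 points).
  x = 8: rhs = 4, matching y values: 2, 15 (2 points).
  x = 9: rhs = 3, matching y values: none (0 points).
  x = 10: rhs = 5, matching y values: none (0 points).
  x = 11: rhs = 16, matching y values: 4, 13 (2 points).
  x = 12: rhs = 8, matching y values: 5, 12 (2 points).
  x = 13: rhs = 4, matching y values: 2, 15 (2 points).
  x = 14: rhs = 10, matching y values: none (0 points).
  x = 15: rhs = 15, matching y values: 7, 10 (2 points).
  x = 16: rhs = 8, matching y values: 5, 12 (2 points).
Total affine count: 22.
Full point count |E(F_17)| = 22 + 1 = 23.
Hasse bound: |23 − (17+1)| = |5| = 5 ≤ 2√17 ≈ 8.2462 ✓.


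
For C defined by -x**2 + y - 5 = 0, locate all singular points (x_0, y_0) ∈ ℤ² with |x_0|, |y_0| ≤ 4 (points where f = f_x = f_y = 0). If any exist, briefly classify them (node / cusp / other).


No singular points in the scanned grid; C is smooth there.

Compute partial derivatives:
  f_x = -2*x.
  f_y = 1.
f_y = 1 is a nonzero constant, so f_y never vanishes: no point (x, y) can satisfy f = f_x = f_y = 0. In particular no (x, y) ∈ {−4, ..., 4}² is singular; the curve is smooth.


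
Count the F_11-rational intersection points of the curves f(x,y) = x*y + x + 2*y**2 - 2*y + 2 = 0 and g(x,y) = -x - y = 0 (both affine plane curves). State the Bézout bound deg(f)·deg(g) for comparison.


Common zeros: {(9, 2), (10, 1)}; count = 2; Bézout bound = 2.

deg(f) = 2, deg(g) = 1, so Bézout bound = 2.
Scan x ∈ F_11. For each x, list the y ∈ F_11 with f(x, y) ≡ 0 and those with g(x, y) ≡ 0 (mod 11); the common zeros in that column are the intersection.
  x = 0: f ≡ 0 at y ∈ ∅; g ≡ 0 at y ∈ {0}; common: ∅.
  x = 1: f ≡ 0 at y ∈ ∅; g ≡ 0 at y ∈ {10}; common: ∅.
  x = 2: f ≡ 0 at y ∈ {3, 8}; g ≡ 0 at y ∈ {9}; common: ∅.
  x = 3: f ≡ 0 at y ∈ {7, 9}; g ≡ 0 at y ∈ {8}; common: ∅.
  x = 4: f ≡ 0 at y ∈ {5}; g ≡ 0 at y ∈ {7}; common: ∅.
  x = 5: f ≡ 0 at y ∈ ∅; g ≡ 0 at y ∈ {6}; common: ∅.
  x = 6: f ≡ 0 at y ∈ ∅; g ≡ 0 at y ∈ {5}; common: ∅.
  x = 7: f ≡ 0 at y ∈ ∅; g ≡ 0 at y ∈ {4}; common: ∅.
  x = 8: f ≡ 0 at y ∈ {4}; g ≡ 0 at y ∈ {3}; common: ∅.
  x = 9: f ≡ 0 at y ∈ {0, 2}; g ≡ 0 at y ∈ {2}; common: {2}.
  x = 10: f ≡ 0 at y ∈ {1, 6}; g ≡ 0 at y ∈ {1}; common: {1}.
Collecting: common zeros = {(9, 2), (10, 1)}, so the count is 2.
Comparison with the Bézout bound: 2 ≤ 2 = deg(f)·deg(g), as expected for curves with no common component (the bound is attained).


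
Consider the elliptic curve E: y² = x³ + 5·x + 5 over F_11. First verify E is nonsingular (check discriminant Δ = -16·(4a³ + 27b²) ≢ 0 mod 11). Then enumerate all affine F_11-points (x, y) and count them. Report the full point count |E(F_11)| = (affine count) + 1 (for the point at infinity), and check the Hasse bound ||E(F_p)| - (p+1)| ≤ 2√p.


Affine points = {(0, 4), (0, 7), (1, 0), (2, 1), (2, 10), (3, 5), (3, 6), (4, 1), (4, 10), (5, 1), (5, 10), (6, 3), (6, 8), (7, 3), (7, 8), (9, 3), (9, 8)}; affine count = 17; |E(F_11)| = 18.

Discriminant check: Δ ∝ 4a³ + 27b² = 4·5³ + 27·5² = 4·125 + 27·25 ≡ 9 (mod 11). Nonzero ⇒ E is nonsingular.
For each x ∈ F_11, compute rhs = x³ + 5·x + 5 mod 11, then count y ∈ F_11 with y² ≡ rhs.
  x = 0: rhs = 5, matching y values: 4, 7 (2 points).
  x = 1: rhs = 0, matching y values: 0 (1 points).
  x = 2: rhs = 1, matching y values: 1, 10 (2 points).
  x = 3: rhs = 3, matching y values: 5, 6 (2 points).
  x = 4: rhs = 1, matching y values: 1, 10 (2 points).
  x = 5: rhs = 1, matching y values: 1, 10 (2 points).
  x = 6: rhs = 9, matching y values: 3, 8 (2 points).
  x = 7: rhs = 9, matching y values: 3, 8 (2 points).
  x = 8: rhs = 7, matching y values: none (0 points).
  x = 9: rhs = 9, matching y values: 3, 8 (2 points).
  x = 10: rhs = 10, matching y values: none (0 points).
Total affine count: 17.
Full point count |E(F_11)| = 17 + 1 = 18.
Hasse bound: |18 − (11+1)| = |6| = 6 ≤ 2√11 ≈ 6.6332 ✓.


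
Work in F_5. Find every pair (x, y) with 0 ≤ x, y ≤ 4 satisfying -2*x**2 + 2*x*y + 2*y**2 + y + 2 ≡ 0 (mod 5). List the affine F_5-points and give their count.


Affine F_5-points: {(0, 1), (1, 0), (1, 1), (4, 0), (4, 3)}; count = 5.

For each of the 25 pairs (x, y) ∈ F_5², evaluate f(x, y) mod 5. Record the zeros.
  x = 0: [0↦2, 1↦0, 2↦2, 3↦3, 4↦3]  zeros at y ∈ {1}
  x = 1: [0↦0, 1↦0, 2↦4, 3↦2, 4↦4]  zeros at y ∈ {0, 1}
  x = 2: [0↦4, 1↦1, 2↦2, 3↦2, 4↦1]  zeros at y ∈ ∅
  x = 3: [0↦4, 1↦3, 2↦1, 3↦3, 4↦4]  zeros at y ∈ ∅
  x = 4: [0↦0, 1↦1, 2↦1, 3↦0, 4↦3]  zeros at y ∈ {0, 3}
Collecting zeros: affine points = {(0, 1), (1, 0), (1, 1), (4, 0), (4, 3)}.
Total count |C(F_5)_aff| = 5.


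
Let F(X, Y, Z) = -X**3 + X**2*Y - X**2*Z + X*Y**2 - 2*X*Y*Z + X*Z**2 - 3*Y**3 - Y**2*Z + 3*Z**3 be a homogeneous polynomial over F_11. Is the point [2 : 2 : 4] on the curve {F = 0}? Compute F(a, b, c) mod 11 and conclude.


F(2,2,4) ≡ 1 (mod 11); P is NOT on the curve.

Evaluate F(2, 2, 4) term-by-term (mod 11).
  -X**3 ↦ -1·8·1·1 = -8
  X**2*Y ↦ 1·4·2·1 = 8
  -X**2*Z ↦ -1·4·1·4 = -16
  X*Y**2 ↦ 1·2·4·1 = 8
  -2*X*Y*Z ↦ -2·2·2·4 = -32
  X*Z**2 ↦ 1·2·1·16 = 32
  -3*Y**3 ↦ -3·1·8·1 = -24
  -Y**2*Z ↦ -1·1·4·4 = -16
  3*Z**3 ↦ 3·1·1·64 = 192
Sum: F(2, 2, 4) = (-8) + (8) + (-16) + (8) + (-32) + (32) + (-24) + (-16) + (192) = 144.
Reducing mod 11: 144 ≡ 1 (mod 11).
Since F(a, b, c) ≡ 1 ≠ 0 (mod 11), P does NOT lie on the curve.


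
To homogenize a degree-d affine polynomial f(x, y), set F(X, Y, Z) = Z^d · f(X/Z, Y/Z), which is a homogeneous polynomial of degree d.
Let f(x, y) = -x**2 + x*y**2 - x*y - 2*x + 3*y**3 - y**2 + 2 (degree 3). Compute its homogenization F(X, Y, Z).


F(X, Y, Z) = -X**2*Z + X*Y**2 - X*Y*Z - 2*X*Z**2 + 3*Y**3 - Y**2*Z + 2*Z**3

deg(f) = 3.
Substitute x = X/Z, y = Y/Z into f, then multiply by Z^3.
  monomial -1·x^2·y^0 ↦ -1·X^2·Y^0·Z^1.
  monomial 1·x^1·y^2 ↦ 1·X^1·Y^2·Z^0.
  monomial -1·x^1·y^1 ↦ -1·X^1·Y^1·Z^1.
  monomial -2·x^1·y^0 ↦ -2·X^1·Y^0·Z^2.
  monomial 3·x^0·y^3 ↦ 3·X^0·Y^3·Z^0.
  monomial -1·x^0·y^2 ↦ -1·X^0·Y^2·Z^1.
  monomial 2·x^0·y^0 ↦ 2·X^0·Y^0·Z^3.
Collecting: F(X, Y, Z) = -X**2*Z + X*Y**2 - X*Y*Z - 2*X*Z**2 + 3*Y**3 - Y**2*Z + 2*Z**3.


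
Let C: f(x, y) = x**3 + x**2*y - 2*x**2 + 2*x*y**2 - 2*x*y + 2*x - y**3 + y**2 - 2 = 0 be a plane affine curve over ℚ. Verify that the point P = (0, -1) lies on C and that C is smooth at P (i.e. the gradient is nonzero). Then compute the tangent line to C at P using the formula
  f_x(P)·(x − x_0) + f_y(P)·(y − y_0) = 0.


Tangent line at P: 6*x - 5*y - 5 = 0.

Step 1: f(0, -1) = 0, so P lies on C.
Step 2: partial derivatives
  f_x(x, y) = 3*x**2 + 2*x*y - 4*x + 2*y**2 - 2*y + 2, f_y(x, y) = x**2 + 4*x*y - 2*x - 3*y**2 + 2*y.
  f_x(P) = 6, f_y(P) = -5 (gradient nonzero, so P is smooth).
Step 3: tangent line at P: 6·(x − 0) + -5·(y − -1) = 0.
Expanding: 6*x - 5*y - 5 = 0.


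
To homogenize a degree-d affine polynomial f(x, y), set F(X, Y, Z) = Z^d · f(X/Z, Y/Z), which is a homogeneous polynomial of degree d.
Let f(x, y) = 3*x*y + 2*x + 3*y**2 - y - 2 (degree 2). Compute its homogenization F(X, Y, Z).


F(X, Y, Z) = 3*X*Y + 2*X*Z + 3*Y**2 - Y*Z - 2*Z**2

deg(f) = 2.
Substitute x = X/Z, y = Y/Z into f, then multiply by Z^2.
  monomial 3·x^1·y^1 ↦ 3·X^1·Y^1·Z^0.
  monomial 2·x^1·y^0 ↦ 2·X^1·Y^0·Z^1.
  monomial 3·x^0·y^2 ↦ 3·X^0·Y^2·Z^0.
  monomial -1·x^0·y^1 ↦ -1·X^0·Y^1·Z^1.
  monomial -2·x^0·y^0 ↦ -2·X^0·Y^0·Z^2.
Collecting: F(X, Y, Z) = 3*X*Y + 2*X*Z + 3*Y**2 - Y*Z - 2*Z**2.


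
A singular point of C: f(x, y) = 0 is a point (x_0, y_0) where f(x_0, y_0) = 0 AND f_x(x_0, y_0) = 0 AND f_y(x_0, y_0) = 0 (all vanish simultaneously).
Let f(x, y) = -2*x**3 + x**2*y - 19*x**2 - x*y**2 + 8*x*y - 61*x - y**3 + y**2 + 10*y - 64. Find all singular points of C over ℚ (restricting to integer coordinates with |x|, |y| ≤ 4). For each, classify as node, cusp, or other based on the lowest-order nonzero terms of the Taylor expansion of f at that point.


Singular points: {(-3, 1)}; classification: cusp.

Compute partial derivatives:
  f_x = -6*x**2 + 2*x*y - 38*x - y**2 + 8*y - 61.
  f_y = x**2 - 2*x*y + 8*x - 3*y**2 + 2*y + 10.
Scan x_0 ∈ {−4, ..., 4}. For each x_0, f_y(x_0, y) is a polynomial in y; find its integer roots y ∈ {−4, ..., 4}, then test f_x and f at those candidates.
  x = -4: f_y(-4, y) = -3*y**2 + 10*y - 6; no integer root y with |y| ≤ 4.
  x = -3: f_y(-3, y) = -3*y**2 + 8*y - 5; vanishes at y ∈ {1}. (-3, 1): f_x = 0, f = 0 — SINGULAR.
  x = -2: f_y(-2, y) = -3*y**2 + 6*y - 2; no integer root y with |y| ≤ 4.
  x = -1: f_y(-1, y) = -3*y**2 + 4*y + 3; no integer root y with |y| ≤ 4.
  x = 0: f_y(0, y) = -3*y**2 + 2*y + 10; no integer root y with |y| ≤ 4.
  x = 1: f_y(1, y) = 19 - 3*y**2; no integer root y with |y| ≤ 4.
  x = 2: f_y(2, y) = -3*y**2 - 2*y + 30; no integer root y with |y| ≤ 4.
  x = 3: f_y(3, y) = -3*y**2 - 4*y + 43; no integer root y with |y| ≤ 4.
  x = 4: f_y(4, y) = -3*y**2 - 6*y + 58; no integer root y with |y| ≤ 4.
Only singular point on the grid: (-3, 1).
Classify: substitute x = -3 + u, y = 1 + v and expand: f = -2*u**3 + u**2*v - u*v**2 - v**3 + v**2.
No constant or linear terms (consistent with a singular point). Quadratic part: v**2. Cubic part: -2*u**3 + u**2*v - u*v**2 - v**3.
The quadratic part v**2 is a perfect square, so there is a single (double) tangent line v = 0, i.e. y = 1. Restricting the cubic part to that line (v = 0) leaves -2*u**3 ≠ 0, so f is not divisible by v and the branch is v² ≈ 2*u**3 to lowest order — this is a cusp.
Classification: cusp.


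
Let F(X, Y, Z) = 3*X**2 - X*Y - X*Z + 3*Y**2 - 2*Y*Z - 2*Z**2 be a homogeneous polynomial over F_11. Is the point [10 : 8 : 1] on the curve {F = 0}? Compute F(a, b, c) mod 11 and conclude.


F(10,8,1) ≡ 10 (mod 11); P is NOT on the curve.

Evaluate F(10, 8, 1) term-by-term (mod 11).
  3*X**2 ↦ 3·100·1·1 = 300
  -X*Y ↦ -1·10·8·1 = -80
  -X*Z ↦ -1·10·1·1 = -10
  3*Y**2 ↦ 3·1·64·1 = 192
  -2*Y*Z ↦ -2·1·8·1 = -16
  -2*Z**2 ↦ -2·1·1·1 = -2
Sum: F(10, 8, 1) = (300) + (-80) + (-10) + (192) + (-16) + (-2) = 384.
Reducing mod 11: 384 ≡ 10 (mod 11).
Since F(a, b, c) ≡ 10 ≠ 0 (mod 11), P does NOT lie on the curve.


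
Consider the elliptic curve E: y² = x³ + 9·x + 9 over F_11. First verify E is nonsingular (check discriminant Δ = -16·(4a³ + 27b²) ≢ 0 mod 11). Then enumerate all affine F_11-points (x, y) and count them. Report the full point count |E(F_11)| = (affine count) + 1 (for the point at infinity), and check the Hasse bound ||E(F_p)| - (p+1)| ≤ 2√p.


Affine points = {(0, 3), (0, 8), (5, 5), (5, 6), (6, 2), (6, 9), (9, 4), (9, 7)}; affine count = 8; |E(F_11)| = 9.

Discriminant check: Δ ∝ 4a³ + 27b² = 4·9³ + 27·9² = 4·729 + 27·81 ≡ 10 (mod 11). Nonzero ⇒ E is nonsingular.
For each x ∈ F_11, compute rhs = x³ + 9·x + 9 mod 11, then count y ∈ F_11 with y² ≡ rhs.
  x = 0: rhs = 9, matching y values: 3, 8 (2 points).
  x = 1: rhs = 8, matching y values: none (0 points).
  x = 2: rhs = 2, matching y values: none (0 points).
  x = 3: rhs = 8, matching y values: none (0 points).
  x = 4: rhs = 10, matching y values: none (0 points).
  x = 5: rhs = 3, matching y values: 5, 6 (2 points).
  x = 6: rhs = 4, matching y values: 2, 9 (2 points).
  x = 7: rhs = 8, matching y values: none (0 points).
  x = 8: rhs = 10, matching y values: none (0 points).
  x = 9: rhs = 5, matching y values: 4, 7 (2 points).
  x = 10: rhs = 10, matching y values: none (0 points).
Total affine count: 8.
Full point count |E(F_11)| = 8 + 1 = 9.
Hasse bound: |9 − (11+1)| = |-3| = 3 ≤ 2√11 ≈ 6.6332 ✓.


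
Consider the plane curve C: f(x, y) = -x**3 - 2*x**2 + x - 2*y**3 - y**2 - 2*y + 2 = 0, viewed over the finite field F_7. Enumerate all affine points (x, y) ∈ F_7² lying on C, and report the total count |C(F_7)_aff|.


Affine F_7-points: {(1, 0), (5, 0), (6, 0)}; count = 3.

For each of the 49 pairs (x, y) ∈ F_7², evaluate f(x, y) mod 7. Record the zeros.
  x = 0: [0↦2, 1↦4, 2↦6, 3↦3, 4↦4, 5↦4, 6↦5]  zeros at y ∈ ∅
  x = 1: [0↦0, 1↦2, 2↦4, 3↦1, 4↦2, 5↦2, 6↦3]  zeros at y ∈ {0}
  x = 2: [0↦2, 1↦4, 2↦6, 3↦3, 4↦4, 5↦4, 6↦5]  zeros at y ∈ ∅
  x = 3: [0↦2, 1↦4, 2↦6, 3↦3, 4↦4, 5↦4, 6↦5]  zeros at y ∈ ∅
  x = 4: [0↦1, 1↦3, 2↦5, 3↦2, 4↦3, 5↦3, 6↦4]  zeros at y ∈ ∅
  x = 5: [0↦0, 1↦2, 2↦4, 3↦1, 4↦2, 5↦2, 6↦3]  zeros at y ∈ {0}
  x = 6: [0↦0, 1↦2, 2↦4, 3↦1, 4↦2, 5↦2, 6↦3]  zeros at y ∈ {0}
Collecting zeros: affine points = {(1, 0), (5, 0), (6, 0)}.
Total count |C(F_7)_aff| = 3.


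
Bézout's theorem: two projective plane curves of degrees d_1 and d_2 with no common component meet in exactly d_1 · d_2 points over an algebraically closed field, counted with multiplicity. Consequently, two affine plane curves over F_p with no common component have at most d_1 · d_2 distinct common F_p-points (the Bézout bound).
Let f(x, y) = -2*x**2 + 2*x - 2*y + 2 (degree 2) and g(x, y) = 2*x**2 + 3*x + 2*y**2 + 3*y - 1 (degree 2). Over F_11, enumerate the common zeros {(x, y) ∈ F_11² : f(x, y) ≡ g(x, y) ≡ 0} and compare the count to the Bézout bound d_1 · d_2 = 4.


Common zeros: ∅; count = 0; Bézout bound = 4.

deg(f) = 2, deg(g) = 2, so Bézout bound = 4.
Scan x ∈ F_11. For each x, list the y ∈ F_11 with f(x, y) ≡ 0 and those with g(x, y) ≡ 0 (mod 11); the common zeros in that column are the intersection.
  x = 0: f ≡ 0 at y ∈ {1}; g ≡ 0 at y ∈ ∅; common: ∅.
  x = 1: f ≡ 0 at y ∈ {1}; g ≡ 0 at y ∈ ∅; common: ∅.
  x = 2: f ≡ 0 at y ∈ {10}; g ≡ 0 at y ∈ {7, 8}; common: ∅.
  x = 3: f ≡ 0 at y ∈ {6}; g ≡ 0 at y ∈ ∅; common: ∅.
  x = 4: f ≡ 0 at y ∈ {0}; g ≡ 0 at y ∈ ∅; common: ∅.
  x = 5: f ≡ 0 at y ∈ {3}; g ≡ 0 at y ∈ {6, 9}; common: ∅.
  x = 6: f ≡ 0 at y ∈ {4}; g ≡ 0 at y ∈ {5, 10}; common: ∅.
  x = 7: f ≡ 0 at y ∈ {3}; g ≡ 0 at y ∈ {2}; common: ∅.
  x = 8: f ≡ 0 at y ∈ {0}; g ≡ 0 at y ∈ {2}; common: ∅.
  x = 9: f ≡ 0 at y ∈ {6}; g ≡ 0 at y ∈ {5, 10}; common: ∅.
  x = 10: f ≡ 0 at y ∈ {10}; g ≡ 0 at y ∈ {6, 9}; common: ∅.
Collecting: common zeros = ∅, so the count is 0.
Comparison with the Bézout bound: 0 ≤ 4 = deg(f)·deg(g), as expected for curves with no common component (the affine F_11-count falls short of the bound because intersections may lie at infinity, over extension fields, or carry multiplicity).


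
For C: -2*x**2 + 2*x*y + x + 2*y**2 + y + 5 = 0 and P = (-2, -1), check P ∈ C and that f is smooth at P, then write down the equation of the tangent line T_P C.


Tangent line at P: 7*x - 7*y + 7 = 0.

Step 1: f(-2, -1) = 0, so P lies on C.
Step 2: partial derivatives
  f_x(x, y) = -4*x + 2*y + 1, f_y(x, y) = 2*x + 4*y + 1.
  f_x(P) = 7, f_y(P) = -7 (gradient nonzero, so P is smooth).
Step 3: tangent line at P: 7·(x − -2) + -7·(y − -1) = 0.
Expanding: 7*x - 7*y + 7 = 0.


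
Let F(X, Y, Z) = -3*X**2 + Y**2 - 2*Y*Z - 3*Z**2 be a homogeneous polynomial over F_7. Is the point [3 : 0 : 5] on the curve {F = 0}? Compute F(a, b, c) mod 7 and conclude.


F(3,0,5) ≡ 3 (mod 7); P is NOT on the curve.

Evaluate F(3, 0, 5) term-by-term (mod 7).
  -3*X**2 ↦ -3·9·1·1 = -27
  Y**2 ↦ 1·1·0·1 = 0
  -2*Y*Z ↦ -2·1·0·5 = 0
  -3*Z**2 ↦ -3·1·1·25 = -75
Sum: F(3, 0, 5) = (-27) + (0) + (0) + (-75) = -102.
Reducing mod 7: -102 ≡ 3 (mod 7).
Since F(a, b, c) ≡ 3 ≠ 0 (mod 7), P does NOT lie on the curve.


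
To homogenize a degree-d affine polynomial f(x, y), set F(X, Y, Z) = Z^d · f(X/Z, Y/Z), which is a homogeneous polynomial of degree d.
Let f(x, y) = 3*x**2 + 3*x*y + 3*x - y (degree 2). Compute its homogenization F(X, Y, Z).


F(X, Y, Z) = 3*X**2 + 3*X*Y + 3*X*Z - Y*Z

deg(f) = 2.
Substitute x = X/Z, y = Y/Z into f, then multiply by Z^2.
  monomial 3·x^2·y^0 ↦ 3·X^2·Y^0·Z^0.
  monomial 3·x^1·y^1 ↦ 3·X^1·Y^1·Z^0.
  monomial 3·x^1·y^0 ↦ 3·X^1·Y^0·Z^1.
  monomial -1·x^0·y^1 ↦ -1·X^0·Y^1·Z^1.
Collecting: F(X, Y, Z) = 3*X**2 + 3*X*Y + 3*X*Z - Y*Z.


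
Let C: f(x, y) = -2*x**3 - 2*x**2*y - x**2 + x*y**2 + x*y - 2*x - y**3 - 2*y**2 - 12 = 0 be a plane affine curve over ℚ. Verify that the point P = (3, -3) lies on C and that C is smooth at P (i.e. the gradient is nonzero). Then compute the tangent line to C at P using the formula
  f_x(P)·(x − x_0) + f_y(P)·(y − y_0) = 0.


Tangent line at P: -20*x - 48*y - 84 = 0.

Step 1: f(3, -3) = 0, so P lies on C.
Step 2: partial derivatives
  f_x(x, y) = -6*x**2 - 4*x*y - 2*x + y**2 + y - 2, f_y(x, y) = -2*x**2 + 2*x*y + x - 3*y**2 - 4*y.
  f_x(P) = -20, f_y(P) = -48 (gradient nonzero, so P is smooth).
Step 3: tangent line at P: -20·(x − 3) + -48·(y − -3) = 0.
Expanding: -20*x - 48*y - 84 = 0.


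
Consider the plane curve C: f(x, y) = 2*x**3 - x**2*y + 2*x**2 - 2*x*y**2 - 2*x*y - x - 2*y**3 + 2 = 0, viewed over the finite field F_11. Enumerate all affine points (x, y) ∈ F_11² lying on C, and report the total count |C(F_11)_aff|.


Affine F_11-points: {(0, 1), (1, 6), (2, 8), (4, 10), (5, 0), (7, 7), (9, 3), (9, 5)}; count = 8.

For each of the 121 pairs (x, y) ∈ F_11², evaluate f(x, y) mod 11. Record the zeros.
  x = 0: [0↦2, 1↦0, 2↦8, 3↦3, 4↦6, 5↦5, 6↦10, 7↦9, 8↦1, 9↦7, 10↦4]  zeros at y ∈ {1}
  x = 1: [0↦5, 1↦9, 2↦8, 3↦1, 4↦9, 5↦9, 6↦0, 7↦3, 8↦6, 9↦8, 10↦8]  zeros at y ∈ {6}
  x = 2: [0↦2, 1↦10, 2↦9, 3↦9, 4↦9, 5↦8, 6↦5, 7↦10, 8↦0, 9↦7, 10↦8]  zeros at y ∈ {8}
  x = 3: [0↦5, 1↦4, 2↦1, 3↦6, 4↦7, 5↦3, 6↦4, 7↦9, 8↦6, 9↦5, 10↦5]  zeros at y ∈ ∅
  x = 4: [0↦4, 1↦3, 2↦7, 3↦4, 4↦4, 5↦6, 6↦9, 7↦1, 8↦3, 9↦3, 10↦0]  zeros at y ∈ {10}
  x = 5: [0↦0, 1↦8, 2↦6, 3↦4, 4↦1, 5↦7, 6↦10, 7↦9, 8↦3, 9↦2, 10↦5]  zeros at y ∈ {0}
  x = 6: [0↦5, 1↦9, 2↦10, 3↦7, 4↦10, 5↦7, 6↦8, 7↦1, 8↦7, 9↦3, 10↦10]  zeros at y ∈ ∅
  x = 7: [0↦9, 1↦7, 2↦9, 3↦3, 4↦10, 5↦7, 6↦4, 7↦0, 8↦5, 9↦7, 10↦5]  zeros at y ∈ {7}
  x = 8: [0↦2, 1↦3, 2↦4, 3↦4, 4↦2, 5↦8, 6↦10, 7↦7, 8↦9, 9↦4, 10↦2]  zeros at y ∈ ∅
  x = 9: [0↦7, 1↦9, 2↦7, 3↦0, 4↦9, 5↦0, 6↦5, 7↦1, 8↦9, 9↦6, 10↦2]  zeros at y ∈ {3, 5}
  x = 10: [0↦3, 1↦4, 2↦8, 3↦3, 4↦10, 5↦6, 6↦1, 7↦5, 8↦6, 9↦3, 10↦6]  zeros at y ∈ ∅
Collecting zeros: affine points = {(0, 1), (1, 6), (2, 8), (4, 10), (5, 0), (7, 7), (9, 3), (9, 5)}.
Total count |C(F_11)_aff| = 8.


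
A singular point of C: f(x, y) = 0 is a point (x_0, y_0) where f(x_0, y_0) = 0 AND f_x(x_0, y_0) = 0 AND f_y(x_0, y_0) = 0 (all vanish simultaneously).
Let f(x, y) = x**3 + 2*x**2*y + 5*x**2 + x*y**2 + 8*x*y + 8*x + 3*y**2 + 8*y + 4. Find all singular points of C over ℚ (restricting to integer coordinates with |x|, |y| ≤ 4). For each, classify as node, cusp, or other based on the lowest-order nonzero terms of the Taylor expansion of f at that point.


Singular points: {(-2, 0)}; classification: node.

Compute partial derivatives:
  f_x = 3*x**2 + 4*x*y + 10*x + y**2 + 8*y + 8.
  f_y = 2*x**2 + 2*x*y + 8*x + 6*y + 8.
Scan x_0 ∈ {−4, ..., 4}. For each x_0, f_y(x_0, y) is a polynomial in y; find its integer roots y ∈ {−4, ..., 4}, then test f_x and f at those candidates.
  x = -4: f_y(-4, y) = 8 - 2*y; vanishes at y ∈ {4}. (-4, 4): f_x = 0 but f = 4 ≠ 0.
  x = -3: f_y(-3, y) = 2; no integer root y with |y| ≤ 4.
  x = -2: f_y(-2, y) = 2*y; vanishes at y ∈ {0}. (-2, 0): f_x = 0, f = 0 — SINGULAR.
  x = -1: f_y(-1, y) = 4*y + 2; no integer root y with |y| ≤ 4.
  x = 0: f_y(0, y) = 6*y + 8; no integer root y with |y| ≤ 4.
  x = 1: f_y(1, y) = 8*y + 18; no integer root y with |y| ≤ 4.
  x = 2: f_y(2, y) = 10*y + 32; no integer root y with |y| ≤ 4.
  x = 3: f_y(3, y) = 12*y + 50; no integer root y with |y| ≤ 4.
  x = 4: f_y(4, y) = 14*y + 72; no integer root y with |y| ≤ 4.
Only singular point on the grid: (-2, 0).
Classify: substitute x = -2 + u, y = 0 + v and expand: f = u**3 + 2*u**2*v - u**2 + u*v**2 + v**2.
No constant or linear terms (consistent with a singular point). Quadratic part: -u**2 + v**2. Cubic part: u**3 + 2*u**2*v + u*v**2.
The quadratic part v**2 - u**2 = (v − u)(v + u) splits into two distinct linear factors, so there are two distinct tangent lines y − 0 = ±(x − -2) — this is a node (ordinary double point).
Classification: node.


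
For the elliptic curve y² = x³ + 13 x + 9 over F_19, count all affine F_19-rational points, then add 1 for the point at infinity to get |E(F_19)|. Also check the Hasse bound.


Affine points = {(0, 3), (0, 16), (1, 2), (1, 17), (2, 9), (2, 10), (4, 7), (4, 12), (5, 3), (5, 16), (7, 5), (7, 14), (8, 6), (8, 13), (9, 0), (11, 1), (11, 18), (13, 0), (14, 3), (14, 16), (15, 8), (15, 11), (16, 0)}; affine count = 23; |E(F_19)| = 24.

Discriminant check: Δ ∝ 4a³ + 27b² = 4·13³ + 27·9² = 4·2197 + 27·81 ≡ 12 (mod 19). Nonzero ⇒ E is nonsingular.
For each x ∈ F_19, compute rhs = x³ + 13·x + 9 mod 19, then count y ∈ F_19 with y² ≡ rhs.
  x = 0: rhs = 9, matching y values: 3, 16 (2 points).
  x = 1: rhs = 4, matching y values: 2, 17 (2 points).
  x = 2: rhs = 5, matching y values: 9, 10 (2 points).
  x = 3: rhs = 18, matching y values: none (0 points).
  x = 4: rhs = 11, matching y values: 7, 12 (2 points).
  x = 5: rhs = 9, matching y values: 3, 16 (2 points).
  x = 6: rhs = 18, matching y values: none (0 points).
  x = 7: rhs = 6, matching y values: 5, 14 (2 points).
  x = 8: rhs = 17, matching y values: 6, 13 (2 points).
  x = 9: rhs = 0, matching y values: 0 (1 points).
  x = 10: rhs = 18, matching y values: none (0 points).
  x = 11: rhs = 1, matching y values: 1, 18 (2 points).
  x = 12: rhs = 12, matching y values: none (0 points).
  x = 13: rhs = 0, matching y values: 0 (1 points).
  x = 14: rhs = 9, matching y values: 3, 16 (2 points).
  x = 15: rhs = 7, matching y values: 8, 11 (2 points).
  x = 16: rhs = 0, matching y values: 0 (1 points).
  x = 17: rhs = 13, matching y values: none (0 points).
  x = 18: rhs = 14, matching y values: none (0 points).
Total affine count: 23.
Full point count |E(F_19)| = 23 + 1 = 24.
Hasse bound: |24 − (19+1)| = |4| = 4 ≤ 2√19 ≈ 8.7178 ✓.


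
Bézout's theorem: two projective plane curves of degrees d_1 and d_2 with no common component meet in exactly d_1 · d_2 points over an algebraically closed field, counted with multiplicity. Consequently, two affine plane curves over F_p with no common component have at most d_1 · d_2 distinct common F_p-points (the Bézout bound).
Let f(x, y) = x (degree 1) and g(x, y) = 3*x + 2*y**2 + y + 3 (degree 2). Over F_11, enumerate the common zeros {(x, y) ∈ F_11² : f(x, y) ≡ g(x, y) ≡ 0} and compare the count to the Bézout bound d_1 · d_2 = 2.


Common zeros: ∅; count = 0; Bézout bound = 2.

deg(f) = 1, deg(g) = 2, so Bézout bound = 2.
Scan x ∈ F_11. For each x, list the y ∈ F_11 with f(x, y) ≡ 0 and those with g(x, y) ≡ 0 (mod 11); the common zeros in that column are the intersection.
  x = 0: f ≡ 0 at y ∈ {0, 1, 2, 3, 4, 5, 6, 7, 8, 9, 10}; g ≡ 0 at y ∈ ∅; common: ∅.
  x = 1: f ≡ 0 at y ∈ ∅; g ≡ 0 at y ∈ ∅; common: ∅.
  x = 2: f ≡ 0 at y ∈ ∅; g ≡ 0 at y ∈ ∅; common: ∅.
  x = 3: f ≡ 0 at y ∈ ∅; g ≡ 0 at y ∈ {2, 3}; common: ∅.
  x = 4: f ≡ 0 at y ∈ ∅; g ≡ 0 at y ∈ ∅; common: ∅.
  x = 5: f ≡ 0 at y ∈ ∅; g ≡ 0 at y ∈ {8}; common: ∅.
  x = 6: f ≡ 0 at y ∈ ∅; g ≡ 0 at y ∈ {6, 10}; common: ∅.
  x = 7: f ≡ 0 at y ∈ ∅; g ≡ 0 at y ∈ ∅; common: ∅.
  x = 8: f ≡ 0 at y ∈ ∅; g ≡ 0 at y ∈ {7, 9}; common: ∅.
  x = 9: f ≡ 0 at y ∈ ∅; g ≡ 0 at y ∈ {1, 4}; common: ∅.
  x = 10: f ≡ 0 at y ∈ ∅; g ≡ 0 at y ∈ {0, 5}; common: ∅.
Collecting: common zeros = ∅, so the count is 0.
Comparison with the Bézout bound: 0 ≤ 2 = deg(f)·deg(g), as expected for curves with no common component (the affine F_11-count falls short of the bound because intersections may lie at infinity, over extension fields, or carry multiplicity).
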